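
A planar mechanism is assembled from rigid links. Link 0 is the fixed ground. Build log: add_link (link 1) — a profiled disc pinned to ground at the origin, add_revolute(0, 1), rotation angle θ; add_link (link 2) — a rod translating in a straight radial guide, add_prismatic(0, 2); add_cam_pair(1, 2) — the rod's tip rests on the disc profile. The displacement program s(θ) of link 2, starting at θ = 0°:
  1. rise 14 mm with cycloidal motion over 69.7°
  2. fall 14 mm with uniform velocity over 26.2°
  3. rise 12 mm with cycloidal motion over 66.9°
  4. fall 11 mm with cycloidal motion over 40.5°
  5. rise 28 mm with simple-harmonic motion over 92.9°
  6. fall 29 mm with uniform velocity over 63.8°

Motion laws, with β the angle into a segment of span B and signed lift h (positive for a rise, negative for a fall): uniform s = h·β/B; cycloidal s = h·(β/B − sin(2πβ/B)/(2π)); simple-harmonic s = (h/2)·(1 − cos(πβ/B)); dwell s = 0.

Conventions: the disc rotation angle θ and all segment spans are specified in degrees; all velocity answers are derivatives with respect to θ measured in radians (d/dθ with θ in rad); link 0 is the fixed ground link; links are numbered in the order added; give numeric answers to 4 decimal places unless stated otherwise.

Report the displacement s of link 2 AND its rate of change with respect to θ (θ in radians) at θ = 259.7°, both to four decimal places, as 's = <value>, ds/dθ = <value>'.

seg 1 [0°–69.7°] cycloidal, h=14: full span → s += 14 → s = 14.0000
seg 2 [69.7°–95.9°] uniform, h=-14: full span → s += -14 → s = 0.0000
seg 3 [95.9°–162.8°] cycloidal, h=12: full span → s += 12 → s = 12.0000
seg 4 [162.8°–203.3°] cycloidal, h=-11: full span → s += -11 → s = 1.0000
seg 5 [203.3°–296.2°] simple-harmonic, h=28: θ=259.7° here. β=56.4, B=92.9. 28/2·(1 − cos(π·0.6071)) = 18.6223 → s = 19.6223
velocity in seg [203.3°–296.2°] (simple-harmonic), θ in radians: β = 56.4° = 0.9844 rad, B = 92.9° = 1.6214 rad; ds/dθ = (πh/(2B)) sin(πβ/B) = (π·28/(2·1.6214)) sin(π·0.6071) = 25.604806 mm/rad

s = 19.6223, ds/dθ = 25.6048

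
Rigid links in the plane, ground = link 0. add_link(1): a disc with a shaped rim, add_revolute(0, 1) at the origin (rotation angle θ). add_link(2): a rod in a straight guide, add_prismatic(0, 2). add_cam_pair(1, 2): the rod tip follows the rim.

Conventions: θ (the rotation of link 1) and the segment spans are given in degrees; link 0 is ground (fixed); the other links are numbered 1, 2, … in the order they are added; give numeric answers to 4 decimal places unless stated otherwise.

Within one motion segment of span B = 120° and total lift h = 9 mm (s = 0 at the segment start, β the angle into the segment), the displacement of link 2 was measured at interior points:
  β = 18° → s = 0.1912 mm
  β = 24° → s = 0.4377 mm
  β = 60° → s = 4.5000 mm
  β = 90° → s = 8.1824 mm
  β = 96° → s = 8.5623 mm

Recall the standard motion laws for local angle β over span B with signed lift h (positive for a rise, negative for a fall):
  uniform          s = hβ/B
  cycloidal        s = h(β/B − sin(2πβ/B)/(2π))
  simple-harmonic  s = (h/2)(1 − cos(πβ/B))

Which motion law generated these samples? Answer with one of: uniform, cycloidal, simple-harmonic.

candidates at β/B = r: uniform s = h·r (linear in β); cycloidal s = h·(r − sin(2πr)/(2π)); simple-harmonic s = (h/2)(1 − cos(πr))
β=18°: printed 0.1912 | uniform 1.3500, cycloidal 0.1912, simple-harmonic 0.4905
β=24°: printed 0.4377 | uniform 1.8000, cycloidal 0.4377, simple-harmonic 0.8594
β=60°: printed 4.5000 | uniform 4.5000, cycloidal 4.5000, simple-harmonic 4.5000
β=90°: printed 8.1824 | uniform 6.7500, cycloidal 8.1824, simple-harmonic 7.6820
β=96°: printed 8.5623 | uniform 7.2000, cycloidal 8.5623, simple-harmonic 8.1406
only one law matches every sample → cycloidal

cycloidal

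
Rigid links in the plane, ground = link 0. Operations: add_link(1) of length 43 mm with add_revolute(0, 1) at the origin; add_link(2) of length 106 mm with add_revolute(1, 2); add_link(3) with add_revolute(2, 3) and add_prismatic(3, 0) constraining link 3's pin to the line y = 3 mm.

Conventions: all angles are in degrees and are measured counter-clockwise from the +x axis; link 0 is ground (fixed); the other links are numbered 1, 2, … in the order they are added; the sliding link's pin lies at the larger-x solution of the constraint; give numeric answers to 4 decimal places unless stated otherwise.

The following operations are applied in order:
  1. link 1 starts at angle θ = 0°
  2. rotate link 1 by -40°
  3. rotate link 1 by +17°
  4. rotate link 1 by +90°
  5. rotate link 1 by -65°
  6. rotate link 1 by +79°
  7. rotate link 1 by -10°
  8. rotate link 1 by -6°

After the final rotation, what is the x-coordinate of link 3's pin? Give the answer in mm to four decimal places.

geometry: r = 43 mm, L = 106 mm, e = 3 mm; θ starts at 0°
rotate link 1 by -40°: θ ← 0° -40° = -40°
rotate link 1 by +17°: θ ← -40° +17° = -23°
rotate link 1 by +90°: θ ← -23° +90° = 67°
rotate link 1 by -65°: θ ← 67° -65° = 2°
rotate link 1 by +79°: θ ← 2° +79° = 81°
rotate link 1 by -10°: θ ← 81° -10° = 71°
rotate link 1 by -6°: θ ← 71° -6° = 65°
crank pin P = (r cos θ, r sin θ) = (18.172585, 38.971235)
h = r sin θ − e = 38.971235 − 3 = 35.971235
x = r cos θ + √(L² − h²) = 18.172585 + 99.709931 = 117.882516

117.8825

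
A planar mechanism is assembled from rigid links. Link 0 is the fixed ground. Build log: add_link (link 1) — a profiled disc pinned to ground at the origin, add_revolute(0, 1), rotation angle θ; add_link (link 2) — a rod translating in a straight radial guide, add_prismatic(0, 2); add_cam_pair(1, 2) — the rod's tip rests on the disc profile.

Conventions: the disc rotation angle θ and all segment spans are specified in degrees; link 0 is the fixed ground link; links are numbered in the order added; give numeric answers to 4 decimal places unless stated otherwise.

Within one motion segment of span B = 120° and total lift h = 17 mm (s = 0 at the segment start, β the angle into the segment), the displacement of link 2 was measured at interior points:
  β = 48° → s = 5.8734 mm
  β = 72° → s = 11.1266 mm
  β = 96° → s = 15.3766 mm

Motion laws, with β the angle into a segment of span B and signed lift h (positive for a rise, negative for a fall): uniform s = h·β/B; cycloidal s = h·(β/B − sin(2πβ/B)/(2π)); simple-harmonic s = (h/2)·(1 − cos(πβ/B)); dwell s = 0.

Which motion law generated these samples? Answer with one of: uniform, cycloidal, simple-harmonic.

candidates at β/B = r: uniform s = h·r (linear in β); cycloidal s = h·(r − sin(2πr)/(2π)); simple-harmonic s = (h/2)(1 − cos(πr))
β=48°: printed 5.8734 | uniform 6.8000, cycloidal 5.2097, simple-harmonic 5.8734
β=72°: printed 11.1266 | uniform 10.2000, cycloidal 11.7903, simple-harmonic 11.1266
β=96°: printed 15.3766 | uniform 13.6000, cycloidal 16.1732, simple-harmonic 15.3766
only one law matches every sample → simple-harmonic

simple-harmonic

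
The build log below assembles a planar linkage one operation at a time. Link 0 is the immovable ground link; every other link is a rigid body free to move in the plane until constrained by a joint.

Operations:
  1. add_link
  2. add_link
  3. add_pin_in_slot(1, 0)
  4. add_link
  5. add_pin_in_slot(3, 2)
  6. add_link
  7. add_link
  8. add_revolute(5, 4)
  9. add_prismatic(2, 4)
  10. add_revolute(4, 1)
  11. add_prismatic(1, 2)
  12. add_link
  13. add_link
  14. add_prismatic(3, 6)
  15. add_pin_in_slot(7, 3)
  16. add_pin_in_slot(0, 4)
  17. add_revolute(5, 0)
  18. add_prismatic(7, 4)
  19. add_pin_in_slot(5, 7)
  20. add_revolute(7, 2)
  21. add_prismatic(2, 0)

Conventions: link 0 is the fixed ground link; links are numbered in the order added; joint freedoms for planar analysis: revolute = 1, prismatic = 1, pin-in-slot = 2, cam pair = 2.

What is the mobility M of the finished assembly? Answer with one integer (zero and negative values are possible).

ground; <1,0,0>
#1 <2,0,0>
#2 <3,0,0>
PS:1↔0 J2 <3,0,1>
#3 <4,0,1>
PS:3↔2 J2 <4,0,2>
#4 <5,0,2>
#5 <6,0,2>
R:5↔4 J1 <6,1,2>
P:2↔4 J1 <6,2,2>
R:4↔1 J1 <6,3,2>
P:1↔2 J1 <6,4,2>
#6 <7,4,2>
#7 <8,4,2>
P:3↔6 J1 <8,5,2>
PS:7↔3 J2 <8,5,3>
PS:0↔4 J2 <8,5,4>
R:5↔0 J1 <8,6,4>
P:7↔4 J1 <8,7,4>
PS:5↔7 J2 <8,7,5>
R:7↔2 J1 <8,8,5>
P:2↔0 J1 <8,9,5>
3×7 − 2×9 − 1×5 = -2

M = -2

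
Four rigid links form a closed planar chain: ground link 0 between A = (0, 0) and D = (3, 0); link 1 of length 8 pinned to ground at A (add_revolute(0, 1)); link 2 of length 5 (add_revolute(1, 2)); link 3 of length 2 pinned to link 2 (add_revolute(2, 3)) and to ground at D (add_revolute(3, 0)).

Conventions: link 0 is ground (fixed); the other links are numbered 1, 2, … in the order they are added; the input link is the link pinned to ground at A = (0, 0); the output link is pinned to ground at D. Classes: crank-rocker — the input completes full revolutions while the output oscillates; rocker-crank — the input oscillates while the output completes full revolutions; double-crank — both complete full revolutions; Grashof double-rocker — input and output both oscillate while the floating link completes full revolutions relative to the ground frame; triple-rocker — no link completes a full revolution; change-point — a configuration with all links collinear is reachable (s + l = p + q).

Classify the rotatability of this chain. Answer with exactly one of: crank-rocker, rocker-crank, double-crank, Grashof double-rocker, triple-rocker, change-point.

lengths: ground=3, input=8, coupler=5, output=2
sorted: s=2 (shortest), l=8 (longest), p+q=8
s + l = 10 vs p + q = 8
s + l > p + q → non-Grashof → no link fully rotates → triple-rocker

triple-rocker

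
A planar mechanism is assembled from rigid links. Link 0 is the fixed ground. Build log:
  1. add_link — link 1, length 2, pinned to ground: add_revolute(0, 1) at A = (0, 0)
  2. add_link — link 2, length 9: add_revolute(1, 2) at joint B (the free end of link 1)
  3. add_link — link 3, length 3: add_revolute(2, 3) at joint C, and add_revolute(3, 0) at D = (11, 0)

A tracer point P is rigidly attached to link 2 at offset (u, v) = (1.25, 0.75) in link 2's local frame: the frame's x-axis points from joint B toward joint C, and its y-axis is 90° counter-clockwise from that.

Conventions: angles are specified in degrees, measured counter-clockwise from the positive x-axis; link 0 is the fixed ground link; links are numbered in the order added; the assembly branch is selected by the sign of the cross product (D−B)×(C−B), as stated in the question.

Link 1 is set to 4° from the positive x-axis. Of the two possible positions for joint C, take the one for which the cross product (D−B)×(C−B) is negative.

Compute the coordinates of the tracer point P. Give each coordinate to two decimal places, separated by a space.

A=(0,0), D=(11.00,0)
B = A + 2.00·(cos4°, sin4°) = (1.9951, 0.1395)
|BD| = 9.0060
circle(B,9.00) ∩ circle(D,3.00): a=8.5003, h=2.9571
  candidates: C₊=(10.5402,2.9646) cross=26.631; C₋=(10.4486,-2.9489) cross=-26.631
  branch - wants cross < 0 → take C=(10.4486,-2.9489) (cross=-26.631)
ex = (C−B)/|BC| = (0.9393,-0.3432); ey = (0.3432,0.9393)
P = B + 1.25·ex + 0.75·ey = (3.4266,0.4150)

3.43 0.42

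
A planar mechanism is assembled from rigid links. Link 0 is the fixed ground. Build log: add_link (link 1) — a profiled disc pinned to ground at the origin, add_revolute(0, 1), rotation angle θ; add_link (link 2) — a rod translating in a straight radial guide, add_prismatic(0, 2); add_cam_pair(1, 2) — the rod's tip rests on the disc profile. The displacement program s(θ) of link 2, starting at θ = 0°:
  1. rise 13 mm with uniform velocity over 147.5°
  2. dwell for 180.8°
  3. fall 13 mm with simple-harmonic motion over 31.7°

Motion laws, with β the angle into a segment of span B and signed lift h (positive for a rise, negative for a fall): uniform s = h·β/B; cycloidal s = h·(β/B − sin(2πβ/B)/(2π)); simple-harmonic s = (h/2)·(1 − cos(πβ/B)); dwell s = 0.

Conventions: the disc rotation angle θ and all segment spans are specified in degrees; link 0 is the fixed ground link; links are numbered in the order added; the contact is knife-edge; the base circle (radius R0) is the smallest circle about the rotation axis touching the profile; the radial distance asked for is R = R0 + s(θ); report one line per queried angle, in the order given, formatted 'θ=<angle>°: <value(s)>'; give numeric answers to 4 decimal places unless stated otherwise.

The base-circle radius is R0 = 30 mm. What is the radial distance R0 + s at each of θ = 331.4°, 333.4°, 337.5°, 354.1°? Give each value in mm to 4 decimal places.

seg 1 [0°–147.5°] uniform, h=13: full span → s += 13 → s = 13.0000
seg 2 [147.5°–328.3°] dwell: s stays 13.0000
seg 3 [328.3°–360°] simple-harmonic, h=-13: θ=331.4° here. β=3.1, B=31.7. -13/2·(1 − cos(π·0.0978)) = -0.3043 → s = 12.6957
seg 3 [328.3°–360°] simple-harmonic, h=-13: θ=333.4° here. β=5.1, B=31.7. -13/2·(1 − cos(π·0.1609)) = -0.8127 → s = 12.1873
seg 3 [328.3°–360°] simple-harmonic, h=-13: θ=337.5° here. β=9.2, B=31.7. -13/2·(1 − cos(π·0.2902)) = -2.5197 → s = 10.4803
seg 3 [328.3°–360°] simple-harmonic, h=-13: θ=354.1° here. β=25.8, B=31.7. -13/2·(1 − cos(π·0.8139)) = -11.9202 → s = 1.0798
θ=331.4°: R = R0 + s = 30 + 12.6957 = 42.6957
θ=333.4°: R = R0 + s = 30 + 12.1873 = 42.1873
θ=337.5°: R = R0 + s = 30 + 10.4803 = 40.4803
θ=354.1°: R = R0 + s = 30 + 1.0798 = 31.0798

θ=331.4°: 42.6957
θ=333.4°: 42.1873
θ=337.5°: 40.4803
θ=354.1°: 31.0798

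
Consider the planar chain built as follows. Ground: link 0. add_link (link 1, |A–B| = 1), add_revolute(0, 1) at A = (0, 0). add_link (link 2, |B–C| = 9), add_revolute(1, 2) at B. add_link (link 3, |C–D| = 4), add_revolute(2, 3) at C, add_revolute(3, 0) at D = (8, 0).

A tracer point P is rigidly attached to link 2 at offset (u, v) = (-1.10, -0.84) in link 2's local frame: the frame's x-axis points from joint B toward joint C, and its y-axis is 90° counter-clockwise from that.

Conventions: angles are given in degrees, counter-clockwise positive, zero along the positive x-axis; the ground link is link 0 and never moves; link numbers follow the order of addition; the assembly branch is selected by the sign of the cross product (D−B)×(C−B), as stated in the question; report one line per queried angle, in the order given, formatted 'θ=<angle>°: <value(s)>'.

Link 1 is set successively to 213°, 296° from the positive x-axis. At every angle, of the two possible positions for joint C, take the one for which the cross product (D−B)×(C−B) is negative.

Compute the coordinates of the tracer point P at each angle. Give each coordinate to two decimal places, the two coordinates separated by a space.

A=(0,0), D=(8.00,0)
θ=213°: B = A + 1.00·(cos213°, sin213°) = (-0.8387, -0.5446)
θ=213°: |BD| = 8.8554
θ=213°: circle(B,9.00) ∩ circle(D,4.00): a=8.0978, h=3.9276
θ=213°:   candidates: C₊=(7.0022,3.8736) cross=34.781; C₋=(7.4853,-3.9668) cross=-34.781
θ=213°:   branch - wants cross < 0 → take C=(7.4853,-3.9668) (cross=-34.781)
θ=213°: ex = (C−B)/|BC| = (0.9249,-0.3802); ey = (0.3802,0.9249)
θ=213°: P = B + -1.10·ex + -0.84·ey = (-2.1754,-0.9033)
θ=296°: B = A + 1.00·(cos296°, sin296°) = (0.4384, -0.8988)
θ=296°: |BD| = 7.6149
θ=296°: circle(B,9.00) ∩ circle(D,4.00): a=8.0754, h=3.9734
θ=296°:   candidates: C₊=(7.9883,4.0000) cross=30.257; C₋=(8.9263,-3.8913) cross=-30.257
θ=296°:   branch - wants cross < 0 → take C=(8.9263,-3.8913) (cross=-30.257)
θ=296°: ex = (C−B)/|BC| = (0.9431,-0.3325); ey = (0.3325,0.9431)
θ=296°: P = B + -1.10·ex + -0.84·ey = (-0.8783,-1.3253)

θ=213°: -2.18 -0.90
θ=296°: -0.88 -1.33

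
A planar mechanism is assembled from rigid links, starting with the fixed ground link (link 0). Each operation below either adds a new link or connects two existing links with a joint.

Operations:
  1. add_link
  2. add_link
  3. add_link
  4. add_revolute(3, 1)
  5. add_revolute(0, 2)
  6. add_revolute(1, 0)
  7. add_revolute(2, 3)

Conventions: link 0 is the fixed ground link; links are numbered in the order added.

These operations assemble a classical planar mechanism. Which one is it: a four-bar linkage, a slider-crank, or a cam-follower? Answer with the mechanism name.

links: 4 (incl. ground); joints: 4 revolute, 0 prismatic, 0 higher (cam) pair, forming one closed loop
4 links in a single 4R loop → four-bar linkage

four-bar linkage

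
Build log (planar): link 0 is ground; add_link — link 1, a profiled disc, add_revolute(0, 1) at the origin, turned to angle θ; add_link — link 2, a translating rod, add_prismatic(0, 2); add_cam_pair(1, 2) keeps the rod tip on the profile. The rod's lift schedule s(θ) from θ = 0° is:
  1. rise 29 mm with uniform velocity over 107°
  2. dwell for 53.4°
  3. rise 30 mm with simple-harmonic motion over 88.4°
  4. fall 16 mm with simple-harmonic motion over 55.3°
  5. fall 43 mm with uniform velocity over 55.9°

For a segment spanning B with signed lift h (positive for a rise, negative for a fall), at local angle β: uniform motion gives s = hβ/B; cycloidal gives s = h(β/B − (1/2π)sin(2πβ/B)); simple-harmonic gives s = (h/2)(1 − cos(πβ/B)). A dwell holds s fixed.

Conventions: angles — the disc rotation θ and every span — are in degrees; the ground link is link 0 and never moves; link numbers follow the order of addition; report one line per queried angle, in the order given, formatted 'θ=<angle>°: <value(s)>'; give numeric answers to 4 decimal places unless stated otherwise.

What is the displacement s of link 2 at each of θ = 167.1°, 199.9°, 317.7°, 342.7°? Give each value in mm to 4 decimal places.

seg 1 [0°–107°] uniform, h=29: full span → s += 29 → s = 29.0000
seg 2 [107°–160.4°] dwell: s stays 29.0000
seg 3 [160.4°–248.8°] simple-harmonic, h=30: θ=167.1° here. β=6.7, B=88.4. 30/2·(1 − cos(π·0.0758)) = 0.4232 → s = 29.4232
seg 3 [160.4°–248.8°] simple-harmonic, h=30: θ=199.9° here. β=39.5, B=88.4. 30/2·(1 − cos(π·0.4468)) = 12.5062 → s = 41.5062
seg 3 [160.4°–248.8°] simple-harmonic, h=30: full span → s += 30 → s = 59.0000
seg 4 [248.8°–304.1°] simple-harmonic, h=-16: full span → s += -16 → s = 43.0000
seg 5 [304.1°–360°] uniform, h=-43: θ=317.7° here. β=13.6, B=55.9. -43·13.6/55.9 = -10.4615 → s = 32.5385
seg 5 [304.1°–360°] uniform, h=-43: θ=342.7° here. β=38.6, B=55.9. -43·38.6/55.9 = -29.6923 → s = 13.3077

θ=167.1°: 29.4232
θ=199.9°: 41.5062
θ=317.7°: 32.5385
θ=342.7°: 13.3077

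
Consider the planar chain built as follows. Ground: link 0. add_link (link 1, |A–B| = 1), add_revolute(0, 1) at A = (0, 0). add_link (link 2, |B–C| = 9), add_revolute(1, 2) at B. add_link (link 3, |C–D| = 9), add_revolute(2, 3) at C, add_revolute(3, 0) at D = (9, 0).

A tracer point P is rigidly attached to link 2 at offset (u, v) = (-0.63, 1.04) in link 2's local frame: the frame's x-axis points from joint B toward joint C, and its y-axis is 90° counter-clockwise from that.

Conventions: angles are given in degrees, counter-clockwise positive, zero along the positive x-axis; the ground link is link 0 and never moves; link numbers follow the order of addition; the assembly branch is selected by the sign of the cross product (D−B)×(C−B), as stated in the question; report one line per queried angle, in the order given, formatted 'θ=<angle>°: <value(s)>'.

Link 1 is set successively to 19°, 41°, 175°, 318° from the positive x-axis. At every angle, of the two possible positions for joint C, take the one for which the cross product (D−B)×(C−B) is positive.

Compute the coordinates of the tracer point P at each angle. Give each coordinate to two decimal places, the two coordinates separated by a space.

A=(0,0), D=(9.00,0)
θ=19°: B = A + 1.00·(cos19°, sin19°) = (0.9455, 0.3256)
θ=19°: |BD| = 8.0611
θ=19°: circle(B,9.00) ∩ circle(D,9.00): a=4.0305, h=8.0470
θ=19°:   candidates: C₊=(5.2978,8.2033) cross=64.868; C₋=(4.6478,-7.8777) cross=-64.868
θ=19°:   branch + wants cross > 0 → take C=(5.2978,8.2033) (cross=64.868)
θ=19°: ex = (C−B)/|BC| = (0.4836,0.8753); ey = (-0.8753,0.4836)
θ=19°: P = B + -0.63·ex + 1.04·ey = (-0.2694,0.2771)
θ=41°: B = A + 1.00·(cos41°, sin41°) = (0.7547, 0.6561)
θ=41°: |BD| = 8.2713
θ=41°: circle(B,9.00) ∩ circle(D,9.00): a=4.1357, h=7.9935
θ=41°:   candidates: C₊=(5.5114,8.2964) cross=66.117; C₋=(4.2433,-7.6403) cross=-66.117
θ=41°:   branch + wants cross > 0 → take C=(5.5114,8.2964) (cross=66.117)
θ=41°: ex = (C−B)/|BC| = (0.5285,0.8489); ey = (-0.8489,0.5285)
θ=41°: P = B + -0.63·ex + 1.04·ey = (-0.4611,0.6709)
θ=175°: B = A + 1.00·(cos175°, sin175°) = (-0.9962, 0.0872)
θ=175°: |BD| = 9.9966
θ=175°: circle(B,9.00) ∩ circle(D,9.00): a=4.9983, h=7.4845
θ=175°:   candidates: C₊=(4.0672,7.5278) cross=74.819; C₋=(3.9366,-7.4406) cross=-74.819
θ=175°:   branch + wants cross > 0 → take C=(4.0672,7.5278) (cross=74.819)
θ=175°: ex = (C−B)/|BC| = (0.5626,0.8267); ey = (-0.8267,0.5626)
θ=175°: P = B + -0.63·ex + 1.04·ey = (-2.2104,0.1514)
θ=318°: B = A + 1.00·(cos318°, sin318°) = (0.7431, -0.6691)
θ=318°: |BD| = 8.2839
θ=318°: circle(B,9.00) ∩ circle(D,9.00): a=4.1420, h=7.9903
θ=318°:   candidates: C₊=(4.2262,7.6296) cross=66.191; C₋=(5.5170,-8.2987) cross=-66.191
θ=318°:   branch + wants cross > 0 → take C=(4.2262,7.6296) (cross=66.191)
θ=318°: ex = (C−B)/|BC| = (0.3870,0.9221); ey = (-0.9221,0.3870)
θ=318°: P = B + -0.63·ex + 1.04·ey = (-0.4596,-0.8476)

θ=19°: -0.27 0.28
θ=41°: -0.46 0.67
θ=175°: -2.21 0.15
θ=318°: -0.46 -0.85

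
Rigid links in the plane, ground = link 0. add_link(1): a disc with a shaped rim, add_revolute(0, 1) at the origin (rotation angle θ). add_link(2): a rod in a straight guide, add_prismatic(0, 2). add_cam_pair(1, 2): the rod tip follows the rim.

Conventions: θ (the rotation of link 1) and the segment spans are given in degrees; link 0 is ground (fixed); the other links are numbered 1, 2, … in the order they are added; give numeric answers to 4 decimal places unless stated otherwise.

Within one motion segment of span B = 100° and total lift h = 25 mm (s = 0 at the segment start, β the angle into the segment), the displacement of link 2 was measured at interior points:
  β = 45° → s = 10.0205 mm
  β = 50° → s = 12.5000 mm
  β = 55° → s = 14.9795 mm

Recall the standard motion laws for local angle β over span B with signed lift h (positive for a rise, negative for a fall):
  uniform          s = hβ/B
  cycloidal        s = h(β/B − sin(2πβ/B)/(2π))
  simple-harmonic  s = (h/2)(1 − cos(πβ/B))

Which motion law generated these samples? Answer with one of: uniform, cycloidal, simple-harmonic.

candidates at β/B = r: uniform s = h·r (linear in β); cycloidal s = h·(r − sin(2πr)/(2π)); simple-harmonic s = (h/2)(1 − cos(πr))
β=45°: printed 10.0205 | uniform 11.2500, cycloidal 10.0205, simple-harmonic 10.5446
β=50°: printed 12.5000 | uniform 12.5000, cycloidal 12.5000, simple-harmonic 12.5000
β=55°: printed 14.9795 | uniform 13.7500, cycloidal 14.9795, simple-harmonic 14.4554
only one law matches every sample → cycloidal

cycloidal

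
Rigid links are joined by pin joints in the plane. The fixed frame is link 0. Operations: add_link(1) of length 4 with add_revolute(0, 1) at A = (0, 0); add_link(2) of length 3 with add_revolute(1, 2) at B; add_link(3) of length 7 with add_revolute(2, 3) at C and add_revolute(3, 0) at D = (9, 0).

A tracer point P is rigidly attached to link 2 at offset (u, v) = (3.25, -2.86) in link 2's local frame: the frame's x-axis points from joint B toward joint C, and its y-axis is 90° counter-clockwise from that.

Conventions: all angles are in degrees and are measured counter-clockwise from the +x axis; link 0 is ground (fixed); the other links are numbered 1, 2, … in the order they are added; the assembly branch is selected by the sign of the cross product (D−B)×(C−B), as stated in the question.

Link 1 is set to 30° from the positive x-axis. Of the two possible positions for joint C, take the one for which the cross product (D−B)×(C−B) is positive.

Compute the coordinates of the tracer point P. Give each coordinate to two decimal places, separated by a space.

A=(0,0), D=(9.00,0)
B = A + 4.00·(cos30°, sin30°) = (3.4641, 2.0000)
|BD| = 5.8861
circle(B,3.00) ∩ circle(D,7.00): a=-0.4548, h=2.9653
  candidates: C₊=(4.0439,4.9434) cross=17.454; C₋=(2.0288,-0.6344) cross=-17.454
  branch + wants cross > 0 → take C=(4.0439,4.9434) (cross=17.454)
ex = (C−B)/|BC| = (0.1933,0.9811); ey = (-0.9811,0.1933)
P = B + 3.25·ex + -2.86·ey = (6.8983,4.6359)

6.90 4.64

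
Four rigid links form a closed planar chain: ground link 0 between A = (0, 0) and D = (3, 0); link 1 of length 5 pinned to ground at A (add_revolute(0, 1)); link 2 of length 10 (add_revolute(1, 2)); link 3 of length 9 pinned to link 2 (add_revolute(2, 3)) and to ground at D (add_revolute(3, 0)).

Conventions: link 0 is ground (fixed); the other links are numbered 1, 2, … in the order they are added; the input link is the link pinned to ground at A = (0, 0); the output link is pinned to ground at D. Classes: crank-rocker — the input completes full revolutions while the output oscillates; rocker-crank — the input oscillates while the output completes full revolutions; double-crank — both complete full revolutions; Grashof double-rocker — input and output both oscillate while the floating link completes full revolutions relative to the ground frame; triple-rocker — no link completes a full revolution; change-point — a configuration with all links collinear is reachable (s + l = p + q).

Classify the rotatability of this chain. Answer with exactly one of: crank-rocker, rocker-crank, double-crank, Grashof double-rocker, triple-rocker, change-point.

lengths: ground=3, input=5, coupler=10, output=9
sorted: s=3 (shortest), l=10 (longest), p+q=14
s + l = 13 vs p + q = 14
s + l < p + q (Grashof) with shortest = ground link → double-crank

double-crank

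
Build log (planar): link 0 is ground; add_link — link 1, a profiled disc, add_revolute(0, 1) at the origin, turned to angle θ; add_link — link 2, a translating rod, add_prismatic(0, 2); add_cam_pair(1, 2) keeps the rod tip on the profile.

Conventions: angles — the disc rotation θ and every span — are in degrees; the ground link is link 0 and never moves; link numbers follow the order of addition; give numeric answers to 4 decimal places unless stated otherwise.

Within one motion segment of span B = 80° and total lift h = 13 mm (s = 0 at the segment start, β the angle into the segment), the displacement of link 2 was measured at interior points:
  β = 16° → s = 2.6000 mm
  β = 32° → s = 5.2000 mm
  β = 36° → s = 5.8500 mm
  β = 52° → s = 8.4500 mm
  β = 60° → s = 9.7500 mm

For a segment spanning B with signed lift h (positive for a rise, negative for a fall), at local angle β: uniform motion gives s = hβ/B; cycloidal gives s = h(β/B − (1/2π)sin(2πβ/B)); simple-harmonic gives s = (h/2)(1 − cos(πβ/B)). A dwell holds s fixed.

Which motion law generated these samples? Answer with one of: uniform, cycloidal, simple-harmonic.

candidates at β/B = r: uniform s = h·r (linear in β); cycloidal s = h·(r − sin(2πr)/(2π)); simple-harmonic s = (h/2)(1 − cos(πr))
β=16°: printed 2.6000 | uniform 2.6000, cycloidal 0.6323, simple-harmonic 1.2414
β=32°: printed 5.2000 | uniform 5.2000, cycloidal 3.9839, simple-harmonic 4.4914
β=36°: printed 5.8500 | uniform 5.8500, cycloidal 5.2106, simple-harmonic 5.4832
β=52°: printed 8.4500 | uniform 8.4500, cycloidal 10.1239, simple-harmonic 9.4509
β=60°: printed 9.7500 | uniform 9.7500, cycloidal 11.8190, simple-harmonic 11.0962
only one law matches every sample → uniform

uniform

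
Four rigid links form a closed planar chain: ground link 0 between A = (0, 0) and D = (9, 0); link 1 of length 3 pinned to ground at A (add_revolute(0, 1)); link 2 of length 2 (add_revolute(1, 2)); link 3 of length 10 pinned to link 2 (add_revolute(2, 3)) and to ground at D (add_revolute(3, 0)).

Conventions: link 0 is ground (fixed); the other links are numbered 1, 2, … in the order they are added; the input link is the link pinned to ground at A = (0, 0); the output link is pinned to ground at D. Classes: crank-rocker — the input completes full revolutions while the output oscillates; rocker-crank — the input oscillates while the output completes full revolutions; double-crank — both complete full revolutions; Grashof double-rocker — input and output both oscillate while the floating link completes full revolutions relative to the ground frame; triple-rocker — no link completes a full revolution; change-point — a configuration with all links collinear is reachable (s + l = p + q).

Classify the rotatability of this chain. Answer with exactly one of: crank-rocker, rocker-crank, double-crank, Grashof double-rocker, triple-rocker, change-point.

lengths: ground=9, input=3, coupler=2, output=10
sorted: s=2 (shortest), l=10 (longest), p+q=12
s + l = 12 vs p + q = 12
s + l = p + q → change-point (collinear configuration reachable)

change-point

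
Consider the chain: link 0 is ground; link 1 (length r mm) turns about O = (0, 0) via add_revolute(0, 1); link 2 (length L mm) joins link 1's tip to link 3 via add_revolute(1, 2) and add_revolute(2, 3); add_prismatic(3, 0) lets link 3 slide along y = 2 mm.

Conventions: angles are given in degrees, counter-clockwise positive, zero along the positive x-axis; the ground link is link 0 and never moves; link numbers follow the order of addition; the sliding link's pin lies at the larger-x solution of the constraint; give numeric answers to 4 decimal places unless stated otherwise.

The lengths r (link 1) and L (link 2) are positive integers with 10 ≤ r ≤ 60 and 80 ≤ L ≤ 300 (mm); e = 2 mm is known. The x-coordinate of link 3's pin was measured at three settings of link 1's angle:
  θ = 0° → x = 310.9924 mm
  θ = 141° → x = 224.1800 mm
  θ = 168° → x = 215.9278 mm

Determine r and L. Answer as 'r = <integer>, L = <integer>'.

constraint per measurement: (x − r cos θ)² + (r sin θ − e)² = L²
subtracting the θ₁ and θ₂ equations cancels the r² and L² terms:
r = (x₁² − x₂²) / (2[(x₁cos θ₁ + e sin θ₁) − (x₂cos θ₂ + e sin θ₂)]) = 48.0000 → r = 48
L² = (x₁ − r cos θ₁)² + (r sin θ₁ − e)² = 69169.0025 → L = 263.0000 → L = 263
check at θ₃=168°: x = 215.9278 (printed 215.9278) ✓

r = 48, L = 263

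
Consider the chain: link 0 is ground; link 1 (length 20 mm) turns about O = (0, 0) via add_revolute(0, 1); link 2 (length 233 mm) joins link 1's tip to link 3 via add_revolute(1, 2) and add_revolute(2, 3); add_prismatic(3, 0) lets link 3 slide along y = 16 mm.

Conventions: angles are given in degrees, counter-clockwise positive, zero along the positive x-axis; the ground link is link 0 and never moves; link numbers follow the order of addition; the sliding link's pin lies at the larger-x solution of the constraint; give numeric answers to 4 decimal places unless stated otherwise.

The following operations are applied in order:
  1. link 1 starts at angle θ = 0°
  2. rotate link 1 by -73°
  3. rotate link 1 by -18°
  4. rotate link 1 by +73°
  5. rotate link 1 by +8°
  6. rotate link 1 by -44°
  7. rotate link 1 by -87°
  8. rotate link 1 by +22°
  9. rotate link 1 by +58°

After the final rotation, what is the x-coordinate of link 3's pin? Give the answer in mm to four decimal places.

geometry: r = 20 mm, L = 233 mm, e = 16 mm; θ starts at 0°
rotate link 1 by -73°: θ ← 0° -73° = -73°
rotate link 1 by -18°: θ ← -73° -18° = -91°
rotate link 1 by +73°: θ ← -91° +73° = -18°
rotate link 1 by +8°: θ ← -18° +8° = -10°
rotate link 1 by -44°: θ ← -10° -44° = -54°
rotate link 1 by -87°: θ ← -54° -87° = -141°
rotate link 1 by +22°: θ ← -141° +22° = -119°
rotate link 1 by +58°: θ ← -119° +58° = -61°
crank pin P = (r cos θ, r sin θ) = (9.696192, -17.492394)
h = r sin θ − e = -17.492394 − 16 = -33.492394
x = r cos θ + √(L² − h²) = 9.696192 + 230.580267 = 240.276459

240.2765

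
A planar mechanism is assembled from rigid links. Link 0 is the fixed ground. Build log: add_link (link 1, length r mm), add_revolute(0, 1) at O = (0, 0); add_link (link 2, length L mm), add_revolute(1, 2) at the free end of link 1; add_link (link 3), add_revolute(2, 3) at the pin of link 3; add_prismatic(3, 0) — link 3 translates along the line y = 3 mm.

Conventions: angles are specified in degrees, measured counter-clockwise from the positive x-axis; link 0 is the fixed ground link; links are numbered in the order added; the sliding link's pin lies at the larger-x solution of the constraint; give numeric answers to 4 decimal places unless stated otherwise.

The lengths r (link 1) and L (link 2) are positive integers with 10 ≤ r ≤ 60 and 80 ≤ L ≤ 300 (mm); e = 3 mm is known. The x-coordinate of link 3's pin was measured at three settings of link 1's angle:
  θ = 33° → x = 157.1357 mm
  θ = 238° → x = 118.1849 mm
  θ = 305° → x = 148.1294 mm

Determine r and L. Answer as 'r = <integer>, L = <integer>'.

constraint per measurement: (x − r cos θ)² + (r sin θ − e)² = L²
subtracting the θ₁ and θ₂ equations cancels the r² and L² terms:
r = (x₁² − x₂²) / (2[(x₁cos θ₁ + e sin θ₁) − (x₂cos θ₂ + e sin θ₂)]) = 27.0000 → r = 27
L² = (x₁ − r cos θ₁)² + (r sin θ₁ − e)² = 18225.0020 → L = 135.0000 → L = 135
check at θ₃=305°: x = 148.1294 (printed 148.1294) ✓

r = 27, L = 135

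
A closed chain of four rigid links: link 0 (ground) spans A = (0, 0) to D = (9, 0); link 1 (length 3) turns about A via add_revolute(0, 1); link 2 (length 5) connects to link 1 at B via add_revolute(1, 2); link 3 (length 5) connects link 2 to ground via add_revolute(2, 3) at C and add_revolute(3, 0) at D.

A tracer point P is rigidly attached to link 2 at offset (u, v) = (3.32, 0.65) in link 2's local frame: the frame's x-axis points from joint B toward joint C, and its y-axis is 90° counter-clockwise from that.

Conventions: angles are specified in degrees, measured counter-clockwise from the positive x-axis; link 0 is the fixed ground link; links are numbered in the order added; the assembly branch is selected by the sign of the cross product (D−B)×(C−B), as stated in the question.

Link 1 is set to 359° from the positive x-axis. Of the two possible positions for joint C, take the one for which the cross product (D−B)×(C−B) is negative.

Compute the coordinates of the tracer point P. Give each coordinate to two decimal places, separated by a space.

A=(0,0), D=(9.00,0)
B = A + 3.00·(cos359°, sin359°) = (2.9995, -0.0524)
|BD| = 6.0007
circle(B,5.00) ∩ circle(D,5.00): a=3.0003, h=3.9997
  candidates: C₊=(5.9649,3.9734) cross=24.001; C₋=(6.0347,-4.0258) cross=-24.001
  branch - wants cross < 0 → take C=(6.0347,-4.0258) (cross=-24.001)
ex = (C−B)/|BC| = (0.6070,-0.7947); ey = (0.7947,0.6070)
P = B + 3.32·ex + 0.65·ey = (5.5314,-2.2961)

5.53 -2.30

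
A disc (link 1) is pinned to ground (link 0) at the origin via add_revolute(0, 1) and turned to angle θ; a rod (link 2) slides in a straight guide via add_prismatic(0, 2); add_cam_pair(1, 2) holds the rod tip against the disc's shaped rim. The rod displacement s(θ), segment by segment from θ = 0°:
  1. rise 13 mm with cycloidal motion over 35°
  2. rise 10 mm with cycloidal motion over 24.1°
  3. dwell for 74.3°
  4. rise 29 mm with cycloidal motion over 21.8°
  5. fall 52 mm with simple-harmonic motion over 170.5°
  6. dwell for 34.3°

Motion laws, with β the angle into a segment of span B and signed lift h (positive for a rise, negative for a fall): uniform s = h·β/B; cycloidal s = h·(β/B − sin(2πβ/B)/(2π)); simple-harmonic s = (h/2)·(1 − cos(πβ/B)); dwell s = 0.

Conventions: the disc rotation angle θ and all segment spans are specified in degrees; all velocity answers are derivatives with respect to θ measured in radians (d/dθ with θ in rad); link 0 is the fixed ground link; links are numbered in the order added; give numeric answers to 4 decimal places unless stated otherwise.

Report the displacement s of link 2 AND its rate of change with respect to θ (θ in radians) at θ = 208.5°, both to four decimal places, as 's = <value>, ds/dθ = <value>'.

segment 1 (0° to 35°, cycloidal, h = 13) is passed completely: s = 0.0000 + (13) = 13.0000
segment 2 (35° to 59.1°, cycloidal, h = 10) is passed completely: s = 13.0000 + (10) = 23.0000
segment 3 (59.1° to 133.4°, dwell): s unchanged at 23.0000
segment 4 (133.4° to 155.2°, cycloidal, h = 29) is passed completely: s = 23.0000 + (29) = 52.0000
θ = 208.5° falls in segment 5 (155.2° to 325.7°, simple-harmonic, h = -52): β = 208.5 − 155.2 = 53.3°, B = 170.5°; Δs = -52/2·(1 − cos(π·0.3126)) = -11.5626; s = 52.0000 − 11.5626 = 40.4374
velocity in seg [155.2°–325.7°] (simple-harmonic), θ in radians: β = 53.3° = 0.9303 rad, B = 170.5° = 2.9758 rad; ds/dθ = (πh/(2B)) sin(πβ/B) = (π·(-52)/(2·2.9758)) sin(π·0.3126) = -22.828011 mm/rad

s = 40.4374, ds/dθ = -22.8280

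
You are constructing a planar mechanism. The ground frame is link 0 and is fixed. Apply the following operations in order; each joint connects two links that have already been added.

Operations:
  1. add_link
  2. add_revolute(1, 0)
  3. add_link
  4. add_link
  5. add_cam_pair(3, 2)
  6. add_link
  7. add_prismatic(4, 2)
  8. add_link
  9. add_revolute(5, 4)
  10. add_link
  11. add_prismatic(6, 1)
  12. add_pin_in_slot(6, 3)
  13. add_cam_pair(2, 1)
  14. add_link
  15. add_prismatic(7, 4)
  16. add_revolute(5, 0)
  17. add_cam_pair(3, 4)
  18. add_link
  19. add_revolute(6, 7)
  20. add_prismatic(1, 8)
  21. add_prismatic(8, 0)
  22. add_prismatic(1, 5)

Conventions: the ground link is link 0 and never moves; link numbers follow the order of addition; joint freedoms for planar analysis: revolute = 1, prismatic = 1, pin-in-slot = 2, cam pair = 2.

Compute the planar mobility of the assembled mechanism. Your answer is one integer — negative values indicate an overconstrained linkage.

ground; <1,0,0>
#1 <2,0,0>
R:1↔0 J1 <2,1,0>
#2 <3,1,0>
#3 <4,1,0>
C:3↔2 J2 <4,1,1>
#4 <5,1,1>
P:4↔2 J1 <5,2,1>
#5 <6,2,1>
R:5↔4 J1 <6,3,1>
#6 <7,3,1>
P:6↔1 J1 <7,4,1>
PS:6↔3 J2 <7,4,2>
C:2↔1 J2 <7,4,3>
#7 <8,4,3>
P:7↔4 J1 <8,5,3>
R:5↔0 J1 <8,6,3>
C:3↔4 J2 <8,6,4>
#8 <9,6,4>
R:6↔7 J1 <9,7,4>
P:1↔8 J1 <9,8,4>
P:8↔0 J1 <9,9,4>
P:1↔5 J1 <9,10,4>
3×8 − 2×10 − 1×4 = 0

M = 0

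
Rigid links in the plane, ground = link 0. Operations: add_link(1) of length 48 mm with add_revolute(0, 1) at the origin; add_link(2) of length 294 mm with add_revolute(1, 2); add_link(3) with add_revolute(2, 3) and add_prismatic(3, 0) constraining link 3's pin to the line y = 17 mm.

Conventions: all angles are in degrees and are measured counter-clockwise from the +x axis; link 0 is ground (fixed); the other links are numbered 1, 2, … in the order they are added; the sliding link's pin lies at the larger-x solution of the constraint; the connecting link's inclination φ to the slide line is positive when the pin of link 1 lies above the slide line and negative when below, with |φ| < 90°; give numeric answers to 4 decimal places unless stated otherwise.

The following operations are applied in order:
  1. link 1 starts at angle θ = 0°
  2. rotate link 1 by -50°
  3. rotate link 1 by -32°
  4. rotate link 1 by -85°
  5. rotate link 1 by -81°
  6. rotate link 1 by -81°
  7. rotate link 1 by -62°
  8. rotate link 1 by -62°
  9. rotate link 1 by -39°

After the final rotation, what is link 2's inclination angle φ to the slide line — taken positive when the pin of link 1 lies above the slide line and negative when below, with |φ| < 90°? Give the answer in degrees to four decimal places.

geometry: r = 48 mm, L = 294 mm, e = 17 mm; θ starts at 0°
rotate link 1 by -50°: θ ← 0° -50° = -50°
rotate link 1 by -32°: θ ← -50° -32° = -82°
rotate link 1 by -85°: θ ← -82° -85° = -167°
rotate link 1 by -81°: θ ← -167° -81° = -248°
rotate link 1 by -81°: θ ← -248° -81° = -329°
rotate link 1 by -62°: θ ← -329° -62° = -391°
rotate link 1 by -62°: θ ← -391° -62° = -453°
rotate link 1 by -39°: θ ← -453° -39° = -492°
h = r sin θ − e = -35.670952 − 17 = -52.670952
sin φ = h / L = -52.670952 / 294 = -0.17915290
φ = arcsin(-0.17915290) = -10.320422°

-10.3204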